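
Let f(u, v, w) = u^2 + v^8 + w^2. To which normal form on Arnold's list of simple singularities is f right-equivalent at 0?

A_7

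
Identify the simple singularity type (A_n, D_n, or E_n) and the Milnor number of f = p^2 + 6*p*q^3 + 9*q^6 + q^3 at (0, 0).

Type A2, Milnor number mu = 2.

The Hessian of f at 0 has rank 1. Corank 1: A-series; mu = 2 gives A_2.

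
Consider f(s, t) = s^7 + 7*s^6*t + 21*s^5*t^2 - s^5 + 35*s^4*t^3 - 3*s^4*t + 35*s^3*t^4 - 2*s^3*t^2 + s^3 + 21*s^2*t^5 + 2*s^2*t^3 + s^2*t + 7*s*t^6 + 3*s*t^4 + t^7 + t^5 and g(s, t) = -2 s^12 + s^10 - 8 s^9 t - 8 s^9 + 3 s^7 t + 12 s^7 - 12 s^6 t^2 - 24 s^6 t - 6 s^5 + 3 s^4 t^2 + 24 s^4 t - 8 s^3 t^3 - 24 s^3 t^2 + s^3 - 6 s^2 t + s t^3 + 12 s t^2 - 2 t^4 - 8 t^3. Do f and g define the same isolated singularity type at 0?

The Hessian of f at 0 has rank 0. Corank 2; j^3 = s^2*(s + t) has shape L^2 M (L != M), so D-series; mu = 6 gives D_6. The Hessian of g at 0 has rank 0. Corank 2; j^3 = (s - 2*t)^3 is a perfect cube, so E-series; the 4-jet and mu = 7 give E_7. f is D_6 but g is E_7, hence not right-equivalent.

No.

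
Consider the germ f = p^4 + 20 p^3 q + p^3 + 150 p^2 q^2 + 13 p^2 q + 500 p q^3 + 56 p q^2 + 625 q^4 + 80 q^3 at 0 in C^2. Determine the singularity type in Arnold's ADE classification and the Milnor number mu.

Type D5, Milnor number mu = 5.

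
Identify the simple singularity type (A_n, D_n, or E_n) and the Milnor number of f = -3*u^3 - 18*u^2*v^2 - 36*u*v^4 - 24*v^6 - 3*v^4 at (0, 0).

Type E6, Milnor number mu = 6.

The Hessian of f at 0 has rank 0. Corank 2; j^3 = -3*u^3 is a perfect cube, so E-series; the 4-jet and mu = 6 give E_6.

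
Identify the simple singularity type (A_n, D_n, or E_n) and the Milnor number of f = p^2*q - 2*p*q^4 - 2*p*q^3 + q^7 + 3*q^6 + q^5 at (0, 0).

Type D7, Milnor number mu = 7.

The Hessian of f at 0 is [[0, 0], [0, 0]] with rank 0, so corank 2. A Groebner basis of the Jacobian ideal J(f) in C{p,q} is {-p*q + q^4 + q^3, p^3, p^2*q + p^2/4 - p*q/4 + q^3/4, p^2/4 + p*q^2 - 5*p*q/4 + 5*q^3/4}; counting standard monomials gives mu = 7. Corank 2; j^3 = p^2*q has shape L^2 M (L != M), so D-series; mu = 7 gives D_7.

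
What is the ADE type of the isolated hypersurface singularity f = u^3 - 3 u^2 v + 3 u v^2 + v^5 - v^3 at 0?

The Hessian of f at 0 has rank 0. Corank 2; j^3 = (u - v)^3 is a perfect cube, so E-series; the 5-jet and mu = 8 give E_8.

E8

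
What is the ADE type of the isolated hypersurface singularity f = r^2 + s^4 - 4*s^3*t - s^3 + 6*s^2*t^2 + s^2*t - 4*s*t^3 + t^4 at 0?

The Hessian of f at 0 has rank 1. Corank 2; j^3 = -s^2*(s - t) has shape L^2 M (L != M), so D-series; mu = 5 gives D_5.

D_5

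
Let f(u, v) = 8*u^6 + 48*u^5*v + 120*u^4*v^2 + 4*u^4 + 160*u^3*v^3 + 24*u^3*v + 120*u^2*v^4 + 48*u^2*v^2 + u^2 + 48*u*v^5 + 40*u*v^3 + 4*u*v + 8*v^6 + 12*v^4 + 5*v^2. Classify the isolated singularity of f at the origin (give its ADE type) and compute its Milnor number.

The Hessian of f at 0 is [[2, 4], [4, 10]] with rank 2, so corank 0. A Groebner basis of the Jacobian ideal J(f) in C{u,v} is {u, v}; counting standard monomials gives mu = 1. Corank 0: nondegenerate Morse point, so A_1.

Type A_{1}, Milnor number mu = 1.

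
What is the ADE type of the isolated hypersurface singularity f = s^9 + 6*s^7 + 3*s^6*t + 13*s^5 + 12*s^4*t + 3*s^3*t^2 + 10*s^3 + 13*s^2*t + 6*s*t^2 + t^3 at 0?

The Hessian of f at 0 has rank 0. Corank 2; j^3 = (2*s + t)*(5*s^2 + 4*s*t + t^2) splits into three distinct lines over C (the quadratic factor has nonzero discriminant), so D_4.

D_{4}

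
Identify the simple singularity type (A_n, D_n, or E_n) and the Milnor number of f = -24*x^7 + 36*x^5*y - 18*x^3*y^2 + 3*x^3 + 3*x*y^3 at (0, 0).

Type E_7, Milnor number mu = 7.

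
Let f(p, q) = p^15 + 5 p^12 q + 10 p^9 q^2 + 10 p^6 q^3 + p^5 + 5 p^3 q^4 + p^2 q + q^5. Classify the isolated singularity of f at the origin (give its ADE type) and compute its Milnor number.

Type D_6, Milnor number mu = 6.

The Hessian of f at 0 is [[0, 0], [0, 0]] with rank 0, so corank 2. A Groebner basis of the Jacobian ideal J(f) in C{p,q} is {p^2/5 + q^4, p^3, p*q}; counting standard monomials gives mu = 6. Corank 2; j^3 = p^2*q has shape L^2 M (L != M), so D-series; mu = 6 gives D_6.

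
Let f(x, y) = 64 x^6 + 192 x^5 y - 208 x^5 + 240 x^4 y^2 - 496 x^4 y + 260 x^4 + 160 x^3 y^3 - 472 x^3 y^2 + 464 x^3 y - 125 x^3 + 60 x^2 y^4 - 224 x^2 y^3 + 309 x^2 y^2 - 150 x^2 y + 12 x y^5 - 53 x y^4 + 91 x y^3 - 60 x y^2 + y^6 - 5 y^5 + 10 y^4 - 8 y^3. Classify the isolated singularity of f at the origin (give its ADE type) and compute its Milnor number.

Type E7, Milnor number mu = 7.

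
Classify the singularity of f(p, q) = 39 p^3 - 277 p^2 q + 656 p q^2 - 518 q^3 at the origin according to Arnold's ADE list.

The Hessian of f at 0 has rank 0. Corank 2; j^3 = (3*p - 7*q)*(13*p^2 - 62*p*q + 74*q^2) splits into three distinct lines over C (the quadratic factor has nonzero discriminant), so D_4.

D4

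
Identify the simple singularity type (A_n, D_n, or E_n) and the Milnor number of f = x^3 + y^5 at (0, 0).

Type E_{8}, Milnor number mu = 8.

The Hessian of f at 0 is [[0, 0], [0, 0]] with rank 0, so corank 2. A Groebner basis of the Jacobian ideal J(f) in C{x,y} is {y^4, x^2}; counting standard monomials gives mu = 8. Corank 2; j^3 = x^3 is a perfect cube, so E-series; the 5-jet and mu = 8 give E_8.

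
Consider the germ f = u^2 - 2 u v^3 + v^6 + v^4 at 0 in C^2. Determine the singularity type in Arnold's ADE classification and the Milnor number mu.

Type A_3, Milnor number mu = 3.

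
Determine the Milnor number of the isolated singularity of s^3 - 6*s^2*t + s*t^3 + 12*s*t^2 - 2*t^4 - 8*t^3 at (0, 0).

The Hessian of f at 0 is [[0, 0], [0, 0]] with rank 0, so corank 2. A Groebner basis of the Jacobian ideal J(f) in C{s,t} is {s^3 - 6*s^2*t - 48*s^2 + 192*s*t - 192*t^2, 6*s^2 + s*t^2 - 24*s*t + 24*t^2, 3*s^2 - 12*s*t + t^3 + 12*t^2}; counting standard monomials gives mu = 7. Corank 2; j^3 = (s - 2*t)^3 is a perfect cube, so E-series; the 4-jet and mu = 7 give E_7.

7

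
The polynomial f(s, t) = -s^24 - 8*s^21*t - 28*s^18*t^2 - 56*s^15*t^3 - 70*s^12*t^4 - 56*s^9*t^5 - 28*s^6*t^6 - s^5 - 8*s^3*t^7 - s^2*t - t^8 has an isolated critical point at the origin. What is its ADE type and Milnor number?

Type D_{9}, Milnor number mu = 9.

The Hessian of f at 0 is [[0, 0], [0, 0]] with rank 0, so corank 2. A Groebner basis of the Jacobian ideal J(f) in C{s,t} is {s^2/8 + t^7, s^3, s*t}; counting standard monomials gives mu = 9. Corank 2; j^3 = -s^2*t has shape L^2 M (L != M), so D-series; mu = 9 gives D_9.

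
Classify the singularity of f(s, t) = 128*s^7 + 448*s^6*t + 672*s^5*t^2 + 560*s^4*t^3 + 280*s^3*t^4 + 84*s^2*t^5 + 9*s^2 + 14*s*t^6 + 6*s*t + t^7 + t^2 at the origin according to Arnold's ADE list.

A_{6}

The Hessian of f at 0 has rank 1. Corank 1: A-series; mu = 6 gives A_6.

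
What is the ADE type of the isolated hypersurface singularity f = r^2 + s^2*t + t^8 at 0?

D_{9}

The Hessian of f at 0 has rank 1. Corank 2; j^3 = s^2*t has shape L^2 M (L != M), so D-series; mu = 9 gives D_9.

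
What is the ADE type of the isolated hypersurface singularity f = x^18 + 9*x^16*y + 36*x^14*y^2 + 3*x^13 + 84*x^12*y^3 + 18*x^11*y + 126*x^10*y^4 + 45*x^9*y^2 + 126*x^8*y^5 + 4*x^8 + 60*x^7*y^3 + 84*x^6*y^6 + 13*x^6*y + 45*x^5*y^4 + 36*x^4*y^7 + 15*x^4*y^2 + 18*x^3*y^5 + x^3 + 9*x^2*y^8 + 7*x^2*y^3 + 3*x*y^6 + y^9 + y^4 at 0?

The Hessian of f at 0 has rank 0. Corank 2; j^3 = x^3 is a perfect cube, so E-series; the 4-jet and mu = 6 give E_6.

E6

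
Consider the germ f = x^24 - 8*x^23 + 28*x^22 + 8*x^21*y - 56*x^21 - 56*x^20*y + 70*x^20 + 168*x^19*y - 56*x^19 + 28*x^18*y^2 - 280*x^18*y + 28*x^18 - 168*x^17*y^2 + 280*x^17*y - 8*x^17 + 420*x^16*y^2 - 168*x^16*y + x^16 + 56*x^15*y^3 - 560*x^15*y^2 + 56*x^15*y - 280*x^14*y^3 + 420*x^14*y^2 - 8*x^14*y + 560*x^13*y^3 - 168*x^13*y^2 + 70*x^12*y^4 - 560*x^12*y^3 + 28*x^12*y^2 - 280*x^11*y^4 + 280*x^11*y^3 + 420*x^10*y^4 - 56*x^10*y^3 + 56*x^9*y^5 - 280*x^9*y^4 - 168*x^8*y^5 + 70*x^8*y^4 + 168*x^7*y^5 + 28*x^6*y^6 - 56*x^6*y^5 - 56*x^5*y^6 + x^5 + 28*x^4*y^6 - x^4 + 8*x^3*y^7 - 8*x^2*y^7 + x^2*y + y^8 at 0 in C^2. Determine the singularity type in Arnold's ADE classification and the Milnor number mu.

Type D_9, Milnor number mu = 9.

The Hessian of f at 0 has rank 0. Corank 2; j^3 = x^2*y has shape L^2 M (L != M), so D-series; mu = 9 gives D_9.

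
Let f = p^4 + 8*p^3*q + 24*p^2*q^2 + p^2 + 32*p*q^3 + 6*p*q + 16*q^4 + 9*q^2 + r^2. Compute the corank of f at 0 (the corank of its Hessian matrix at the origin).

1

Hessian at 0 has rank 2.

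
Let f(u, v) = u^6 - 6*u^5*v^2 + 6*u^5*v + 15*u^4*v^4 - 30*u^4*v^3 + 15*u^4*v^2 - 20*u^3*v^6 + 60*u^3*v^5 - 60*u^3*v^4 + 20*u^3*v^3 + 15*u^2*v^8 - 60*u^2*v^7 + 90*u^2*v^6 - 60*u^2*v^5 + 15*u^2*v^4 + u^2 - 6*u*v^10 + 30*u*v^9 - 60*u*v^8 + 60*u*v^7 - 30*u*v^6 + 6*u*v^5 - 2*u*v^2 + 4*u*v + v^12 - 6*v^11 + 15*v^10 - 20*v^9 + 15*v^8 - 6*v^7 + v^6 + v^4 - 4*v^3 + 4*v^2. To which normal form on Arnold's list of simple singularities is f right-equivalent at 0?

A5

The Hessian of f at 0 is [[2, 4], [4, 8]] with rank 1, so corank 1. A Groebner basis of the Jacobian ideal J(f) in C{u,v} is {u^3 - 12*u^2 - 40*u*v - 32*u - 64*v, u^2*v + 4*u^2 + 12*u*v + 8*u + 16*v, -u + v^2 - 2*v}; counting standard monomials gives mu = 5. Corank 1: A-series; mu = 5 gives A_5.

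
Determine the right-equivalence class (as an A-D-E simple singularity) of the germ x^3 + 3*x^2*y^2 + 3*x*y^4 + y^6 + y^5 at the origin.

E8

The Hessian of f at 0 has rank 0. Corank 2; j^3 = x^3 is a perfect cube, so E-series; the 5-jet and mu = 8 give E_8.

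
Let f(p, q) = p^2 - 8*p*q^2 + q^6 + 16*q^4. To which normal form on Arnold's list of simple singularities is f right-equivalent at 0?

A_5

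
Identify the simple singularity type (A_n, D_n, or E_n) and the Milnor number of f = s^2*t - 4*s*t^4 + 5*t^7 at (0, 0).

The Hessian of f at 0 has rank 0. Corank 2; j^3 = s^2*t has shape L^2 M (L != M), so D-series; mu = 8 gives D_8.

Type D_{8}, Milnor number mu = 8.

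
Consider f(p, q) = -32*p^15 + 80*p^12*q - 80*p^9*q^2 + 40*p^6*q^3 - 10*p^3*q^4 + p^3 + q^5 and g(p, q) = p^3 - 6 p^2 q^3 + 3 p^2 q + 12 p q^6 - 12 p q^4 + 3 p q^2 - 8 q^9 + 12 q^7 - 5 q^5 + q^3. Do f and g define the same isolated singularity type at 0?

Yes.

The Hessian of f at 0 has rank 0. Corank 2; j^3 = p^3 is a perfect cube, so E-series; the 5-jet and mu = 8 give E_8. The Hessian of g at 0 has rank 0. Corank 2; j^3 = (p + q)^3 is a perfect cube, so E-series; the 5-jet and mu = 8 give E_8. Both have type E_8, hence right-equivalent.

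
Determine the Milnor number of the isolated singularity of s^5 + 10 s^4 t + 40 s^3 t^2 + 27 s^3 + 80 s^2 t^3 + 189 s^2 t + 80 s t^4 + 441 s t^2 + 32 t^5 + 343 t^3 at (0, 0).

8

The Hessian of f at 0 has rank 0. Corank 2; j^3 = (3*s + 7*t)^3 is a perfect cube, so E-series; the 5-jet and mu = 8 give E_8.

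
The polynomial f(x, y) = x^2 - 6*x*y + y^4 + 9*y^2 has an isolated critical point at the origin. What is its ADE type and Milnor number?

Type A_3, Milnor number mu = 3.

The Hessian of f at 0 is [[2, -6], [-6, 18]] with rank 1, so corank 1. A Groebner basis of the Jacobian ideal J(f) in C{x,y} is {y^3, x - 3*y}; counting standard monomials gives mu = 3. Corank 1: A-series; mu = 3 gives A_3.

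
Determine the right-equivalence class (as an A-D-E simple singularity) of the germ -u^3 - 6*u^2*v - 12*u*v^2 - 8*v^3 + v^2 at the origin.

The Hessian of f at 0 has rank 1. Corank 1: A-series; mu = 2 gives A_2.

A2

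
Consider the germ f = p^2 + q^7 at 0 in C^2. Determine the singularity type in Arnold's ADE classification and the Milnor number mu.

Type A6, Milnor number mu = 6.

The Hessian of f at 0 has rank 1. Corank 1: A-series; mu = 6 gives A_6.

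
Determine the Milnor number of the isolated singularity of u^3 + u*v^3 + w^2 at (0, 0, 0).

7

The Hessian of f at 0 has rank 1. Corank 2; j^3 = u^3 is a perfect cube, so E-series; the 4-jet and mu = 7 give E_7.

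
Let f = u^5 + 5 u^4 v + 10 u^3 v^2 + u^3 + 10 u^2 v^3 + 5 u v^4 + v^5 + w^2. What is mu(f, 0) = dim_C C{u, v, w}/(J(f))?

8

The Hessian of f at 0 has rank 1. Corank 2; j^3 = u^3 is a perfect cube, so E-series; the 5-jet and mu = 8 give E_8.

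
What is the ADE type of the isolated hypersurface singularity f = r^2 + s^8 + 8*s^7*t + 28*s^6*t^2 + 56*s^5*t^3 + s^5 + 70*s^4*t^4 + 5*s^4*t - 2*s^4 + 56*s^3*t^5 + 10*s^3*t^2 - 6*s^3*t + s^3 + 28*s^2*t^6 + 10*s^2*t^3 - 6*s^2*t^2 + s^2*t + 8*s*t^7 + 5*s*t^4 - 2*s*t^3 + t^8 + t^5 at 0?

D9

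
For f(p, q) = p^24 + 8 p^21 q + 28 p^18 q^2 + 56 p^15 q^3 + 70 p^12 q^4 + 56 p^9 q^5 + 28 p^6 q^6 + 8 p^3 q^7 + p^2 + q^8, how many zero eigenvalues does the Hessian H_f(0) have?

1

Hessian at 0 has rank 1.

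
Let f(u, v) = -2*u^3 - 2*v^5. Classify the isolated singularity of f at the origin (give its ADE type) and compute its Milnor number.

The Hessian of f at 0 has rank 0. Corank 2; j^3 = -2*u^3 is a perfect cube, so E-series; the 5-jet and mu = 8 give E_8.

Type E8, Milnor number mu = 8.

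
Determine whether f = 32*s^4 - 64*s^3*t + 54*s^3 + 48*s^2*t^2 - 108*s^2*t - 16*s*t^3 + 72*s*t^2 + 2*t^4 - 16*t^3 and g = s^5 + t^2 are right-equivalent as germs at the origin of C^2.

The Hessian of f at 0 is [[0, 0], [0, 0]] with rank 0, so corank 2. A Groebner basis of the Jacobian ideal J(f) in C{s,t} is {t^4, s*t^2 - 11*t^3/18, s^2 - 4*s*t/3 + 4*t^2/9}; counting standard monomials gives mu = 6. Corank 2; j^3 = 2*(3*s - 2*t)^3 is a perfect cube, so E-series; the 4-jet and mu = 6 give E_6. The Hessian of g at 0 is [[0, 0], [0, 2]] with rank 1, so corank 1. A Groebner basis of the Jacobian ideal J(g) in C{s,t} is {s^4, t}; counting standard monomials gives mu = 4. Corank 1: A-series; mu = 4 gives A_4. f is E_6 but g is A_4, hence not right-equivalent.

No.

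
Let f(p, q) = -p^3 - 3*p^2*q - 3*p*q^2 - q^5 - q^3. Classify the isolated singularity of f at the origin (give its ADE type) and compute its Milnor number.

Type E_8, Milnor number mu = 8.

The Hessian of f at 0 has rank 0. Corank 2; j^3 = -(p + q)^3 is a perfect cube, so E-series; the 5-jet and mu = 8 give E_8.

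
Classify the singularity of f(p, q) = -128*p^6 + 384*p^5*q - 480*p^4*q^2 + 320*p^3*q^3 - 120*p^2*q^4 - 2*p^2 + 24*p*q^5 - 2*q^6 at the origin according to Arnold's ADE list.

The Hessian of f at 0 has rank 1. Corank 1: A-series; mu = 5 gives A_5.

A5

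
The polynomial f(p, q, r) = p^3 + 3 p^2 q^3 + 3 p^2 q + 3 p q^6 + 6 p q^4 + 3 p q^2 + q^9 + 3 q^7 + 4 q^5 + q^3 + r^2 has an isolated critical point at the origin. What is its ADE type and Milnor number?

The Hessian of f at 0 is [[0, 0, 0], [0, 0, 0], [0, 0, 2]] with rank 1, so corank 2. A Groebner basis of the Jacobian ideal J(f) in C{p,q,r} is {p^2/2 + p*q^3 + p*q + q^2/2, q^4, p^3 - 3*p*q^2 - 2*q^3, p^2*q + 2*p*q^2 + q^3, r}; counting standard monomials gives mu = 8. Corank 2; j^3 = (p + q)^3 is a perfect cube, so E-series; the 5-jet and mu = 8 give E_8.

Type E8, Milnor number mu = 8.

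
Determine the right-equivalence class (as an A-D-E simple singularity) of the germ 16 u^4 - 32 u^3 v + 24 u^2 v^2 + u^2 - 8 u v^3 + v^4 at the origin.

A_3

The Hessian of f at 0 has rank 1. Corank 1: A-series; mu = 3 gives A_3.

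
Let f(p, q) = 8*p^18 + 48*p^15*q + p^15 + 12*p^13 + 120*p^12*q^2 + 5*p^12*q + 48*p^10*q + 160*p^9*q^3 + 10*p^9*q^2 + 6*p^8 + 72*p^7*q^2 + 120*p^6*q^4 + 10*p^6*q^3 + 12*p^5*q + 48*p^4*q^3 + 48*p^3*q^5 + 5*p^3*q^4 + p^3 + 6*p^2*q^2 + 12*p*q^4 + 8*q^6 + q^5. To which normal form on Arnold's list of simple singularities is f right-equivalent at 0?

E_{8}

The Hessian of f at 0 is [[0, 0], [0, 0]] with rank 0, so corank 2. A Groebner basis of the Jacobian ideal J(f) in C{p,q} is {q^4, p^3, p^2/4 + p*q^2}; counting standard monomials gives mu = 8. Corank 2; j^3 = p^3 is a perfect cube, so E-series; the 5-jet and mu = 8 give E_8.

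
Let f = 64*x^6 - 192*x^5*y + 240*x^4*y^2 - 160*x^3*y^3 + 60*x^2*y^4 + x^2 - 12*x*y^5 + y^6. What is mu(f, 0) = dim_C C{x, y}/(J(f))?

The Hessian of f at 0 has rank 1. Corank 1: A-series; mu = 5 gives A_5.

5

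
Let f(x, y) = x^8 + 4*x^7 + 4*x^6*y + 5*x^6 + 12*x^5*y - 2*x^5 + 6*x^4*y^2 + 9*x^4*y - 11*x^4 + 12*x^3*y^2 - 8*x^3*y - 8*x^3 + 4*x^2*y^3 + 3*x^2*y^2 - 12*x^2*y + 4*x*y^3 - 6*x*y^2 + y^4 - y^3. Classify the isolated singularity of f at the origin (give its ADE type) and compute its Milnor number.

The Hessian of f at 0 has rank 0. Corank 2; j^3 = -(2*x + y)^3 is a perfect cube, so E-series; the 4-jet and mu = 6 give E_6.

Type E6, Milnor number mu = 6.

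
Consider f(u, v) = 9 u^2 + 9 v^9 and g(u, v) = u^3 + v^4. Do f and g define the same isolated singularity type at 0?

The Hessian of f at 0 has rank 1. Corank 1: A-series; mu = 8 gives A_8. The Hessian of g at 0 has rank 0. Corank 2; j^3 = u^3 is a perfect cube, so E-series; the 4-jet and mu = 6 give E_6. f is A_8 but g is E_6, hence not right-equivalent.

No.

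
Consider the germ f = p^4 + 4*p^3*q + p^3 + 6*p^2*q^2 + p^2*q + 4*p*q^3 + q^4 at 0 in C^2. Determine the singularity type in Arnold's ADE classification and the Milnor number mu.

Type D_{5}, Milnor number mu = 5.

The Hessian of f at 0 has rank 0. Corank 2; j^3 = p^2*(p + q) has shape L^2 M (L != M), so D-series; mu = 5 gives D_5.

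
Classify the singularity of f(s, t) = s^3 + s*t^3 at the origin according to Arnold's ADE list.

The Hessian of f at 0 is [[0, 0], [0, 0]] with rank 0, so corank 2. A Groebner basis of the Jacobian ideal J(f) in C{s,t} is {s^3, s*t^2, 3*s^2 + t^3}; counting standard monomials gives mu = 7. Corank 2; j^3 = s^3 is a perfect cube, so E-series; the 4-jet and mu = 7 give E_7.

E7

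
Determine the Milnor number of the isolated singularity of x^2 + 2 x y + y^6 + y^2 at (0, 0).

The Hessian of f at 0 is [[2, 2], [2, 2]] with rank 1, so corank 1. A Groebner basis of the Jacobian ideal J(f) in C{x,y} is {y^5, x + y}; counting standard monomials gives mu = 5. Corank 1: A-series; mu = 5 gives A_5.

5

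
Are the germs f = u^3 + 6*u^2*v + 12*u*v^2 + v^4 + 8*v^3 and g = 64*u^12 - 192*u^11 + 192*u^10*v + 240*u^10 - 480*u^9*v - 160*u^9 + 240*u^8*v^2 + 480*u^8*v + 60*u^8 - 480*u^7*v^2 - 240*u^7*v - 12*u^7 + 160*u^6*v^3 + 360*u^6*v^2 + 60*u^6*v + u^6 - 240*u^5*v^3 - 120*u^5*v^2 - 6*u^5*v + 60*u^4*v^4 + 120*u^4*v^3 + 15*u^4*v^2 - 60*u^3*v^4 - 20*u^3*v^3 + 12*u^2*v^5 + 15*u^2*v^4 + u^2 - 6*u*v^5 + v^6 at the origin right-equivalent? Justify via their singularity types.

No.

The Hessian of f at 0 is [[0, 0], [0, 0]] with rank 0, so corank 2. A Groebner basis of the Jacobian ideal J(f) in C{u,v} is {v^3, u^2 + 4*u*v + 4*v^2}; counting standard monomials gives mu = 6. Corank 2; j^3 = (u + 2*v)^3 is a perfect cube, so E-series; the 4-jet and mu = 6 give E_6. The Hessian of g at 0 is [[2, 0], [0, 0]] with rank 1, so corank 1. A Groebner basis of the Jacobian ideal J(g) in C{u,v} is {v^5, u}; counting standard monomials gives mu = 5. Corank 1: A-series; mu = 5 gives A_5. f is E_6 but g is A_5, hence not right-equivalent.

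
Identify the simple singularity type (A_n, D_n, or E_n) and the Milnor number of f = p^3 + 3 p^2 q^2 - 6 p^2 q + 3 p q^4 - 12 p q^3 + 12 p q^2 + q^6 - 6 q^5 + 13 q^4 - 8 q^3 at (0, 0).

Type E_{6}, Milnor number mu = 6.

The Hessian of f at 0 is [[0, 0], [0, 0]] with rank 0, so corank 2. A Groebner basis of the Jacobian ideal J(f) in C{p,q} is {p^3 + 6*p^2 - 24*p*q + 24*q^2, p^2*q + 2*p^2 - 8*p*q + 8*q^2, p^2/2 + p*q^2 - 2*p*q + 2*q^2, q^3}; counting standard monomials gives mu = 6. Corank 2; j^3 = (p - 2*q)^3 is a perfect cube, so E-series; the 4-jet and mu = 6 give E_6.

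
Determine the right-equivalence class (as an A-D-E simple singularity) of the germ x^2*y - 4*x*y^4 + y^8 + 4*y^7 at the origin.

The Hessian of f at 0 has rank 0. Corank 2; j^3 = x^2*y has shape L^2 M (L != M), so D-series; mu = 9 gives D_9.

D9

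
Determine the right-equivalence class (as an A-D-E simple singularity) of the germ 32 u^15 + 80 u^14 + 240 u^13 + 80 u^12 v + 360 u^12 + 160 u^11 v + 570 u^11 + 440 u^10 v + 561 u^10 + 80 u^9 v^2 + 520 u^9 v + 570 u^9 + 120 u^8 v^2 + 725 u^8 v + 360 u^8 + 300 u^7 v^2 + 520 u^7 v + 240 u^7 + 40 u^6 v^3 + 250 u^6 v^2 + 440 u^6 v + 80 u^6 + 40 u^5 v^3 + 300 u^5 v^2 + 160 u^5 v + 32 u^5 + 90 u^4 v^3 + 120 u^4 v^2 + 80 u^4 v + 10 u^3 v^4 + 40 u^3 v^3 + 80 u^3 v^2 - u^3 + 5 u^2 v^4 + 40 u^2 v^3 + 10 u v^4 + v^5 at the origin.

The Hessian of f at 0 is [[0, 0], [0, 0]] with rank 0, so corank 2. A Groebner basis of the Jacobian ideal J(f) in C{u,v} is {v^5, u*v^3 + v^4/8, u^2}; counting standard monomials gives mu = 8. Corank 2; j^3 = -u^3 is a perfect cube, so E-series; the 5-jet and mu = 8 give E_8.

E_{8}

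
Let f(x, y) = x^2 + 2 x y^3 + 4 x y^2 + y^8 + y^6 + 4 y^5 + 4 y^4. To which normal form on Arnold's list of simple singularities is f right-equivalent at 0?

The Hessian of f at 0 is [[2, 0], [0, 0]] with rank 1, so corank 1. A Groebner basis of the Jacobian ideal J(f) in C{x,y} is {x^3 + 8*x^2 + 32*x*y^2 - 32*x*y + 64*x + 128*y^2, x^2*y - 4*x^2 - 12*x*y^2 + 8*x*y - 16*x - 32*y^2, x + y^3 + 2*y^2}; counting standard monomials gives mu = 7. Corank 1: A-series; mu = 7 gives A_7.

A_7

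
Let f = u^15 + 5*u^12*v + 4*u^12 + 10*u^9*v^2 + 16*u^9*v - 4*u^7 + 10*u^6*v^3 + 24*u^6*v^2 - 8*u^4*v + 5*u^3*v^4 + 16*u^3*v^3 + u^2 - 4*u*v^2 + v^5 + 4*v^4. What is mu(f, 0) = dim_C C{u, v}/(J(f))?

4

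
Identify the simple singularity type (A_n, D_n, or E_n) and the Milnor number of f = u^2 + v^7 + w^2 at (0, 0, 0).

The Hessian of f at 0 has rank 2. Corank 1: A-series; mu = 6 gives A_6.

Type A_6, Milnor number mu = 6.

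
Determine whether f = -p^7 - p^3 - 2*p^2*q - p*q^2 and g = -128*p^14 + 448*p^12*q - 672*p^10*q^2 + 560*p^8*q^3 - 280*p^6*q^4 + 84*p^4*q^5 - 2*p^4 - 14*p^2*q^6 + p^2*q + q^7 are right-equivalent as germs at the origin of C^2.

The Hessian of f at 0 has rank 0. Corank 2; j^3 = -p*(p + q)^2 has shape L^2 M (L != M), so D-series; mu = 8 gives D_8. The Hessian of g at 0 has rank 0. Corank 2; j^3 = p^2*q has shape L^2 M (L != M), so D-series; mu = 8 gives D_8. Both have type D_8, hence right-equivalent.

Yes.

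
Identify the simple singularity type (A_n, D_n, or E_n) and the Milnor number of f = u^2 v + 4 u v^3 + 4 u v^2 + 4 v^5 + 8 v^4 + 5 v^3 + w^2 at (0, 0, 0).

Type D_{4}, Milnor number mu = 4.

The Hessian of f at 0 is [[0, 0, 0], [0, 0, 0], [0, 0, 2]] with rank 1, so corank 2. A Groebner basis of the Jacobian ideal J(f) in C{u,v,w} is {v^3, u^2 - v^2, u*v + 2*v^2, w}; counting standard monomials gives mu = 4. Corank 2; j^3 = v*(u^2 + 4*u*v + 5*v^2) splits into three distinct lines over C (the quadratic factor has nonzero discriminant), so D_4.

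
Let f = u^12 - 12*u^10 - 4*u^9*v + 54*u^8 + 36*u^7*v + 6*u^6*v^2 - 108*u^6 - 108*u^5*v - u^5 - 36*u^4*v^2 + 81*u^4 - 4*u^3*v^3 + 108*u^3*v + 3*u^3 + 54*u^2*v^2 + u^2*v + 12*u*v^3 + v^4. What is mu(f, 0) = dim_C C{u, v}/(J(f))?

The Hessian of f at 0 is [[0, 0], [0, 0]] with rank 0, so corank 2. A Groebner basis of the Jacobian ideal J(f) in C{u,v} is {u*v^2, -u*v/12 + v^3, u^2 + u*v/3}; counting standard monomials gives mu = 5. Corank 2; j^3 = u^2*(3*u + v) has shape L^2 M (L != M), so D-series; mu = 5 gives D_5.

5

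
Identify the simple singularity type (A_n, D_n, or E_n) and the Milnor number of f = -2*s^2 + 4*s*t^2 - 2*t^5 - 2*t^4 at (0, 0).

Type A4, Milnor number mu = 4.

The Hessian of f at 0 is [[-4, 0], [0, 0]] with rank 1, so corank 1. A Groebner basis of the Jacobian ideal J(f) in C{s,t} is {s^2, -s + t^2}; counting standard monomials gives mu = 4. Corank 1: A-series; mu = 4 gives A_4.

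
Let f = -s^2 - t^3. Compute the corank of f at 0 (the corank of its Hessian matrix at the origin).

1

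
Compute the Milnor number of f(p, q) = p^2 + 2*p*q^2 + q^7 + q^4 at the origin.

The Hessian of f at 0 is [[2, 0], [0, 0]] with rank 1, so corank 1. A Groebner basis of the Jacobian ideal J(f) in C{p,q} is {p^3, p + q^2}; counting standard monomials gives mu = 6. Corank 1: A-series; mu = 6 gives A_6.

6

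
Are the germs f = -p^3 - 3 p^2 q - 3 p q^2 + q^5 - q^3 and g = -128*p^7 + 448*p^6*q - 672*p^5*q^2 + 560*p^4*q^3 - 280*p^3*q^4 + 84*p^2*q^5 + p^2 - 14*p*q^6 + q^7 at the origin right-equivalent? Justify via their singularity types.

No.

The Hessian of f at 0 has rank 0. Corank 2; j^3 = -(p + q)^3 is a perfect cube, so E-series; the 5-jet and mu = 8 give E_8. The Hessian of g at 0 has rank 1. Corank 1: A-series; mu = 6 gives A_6. f is E_8 but g is A_6, hence not right-equivalent.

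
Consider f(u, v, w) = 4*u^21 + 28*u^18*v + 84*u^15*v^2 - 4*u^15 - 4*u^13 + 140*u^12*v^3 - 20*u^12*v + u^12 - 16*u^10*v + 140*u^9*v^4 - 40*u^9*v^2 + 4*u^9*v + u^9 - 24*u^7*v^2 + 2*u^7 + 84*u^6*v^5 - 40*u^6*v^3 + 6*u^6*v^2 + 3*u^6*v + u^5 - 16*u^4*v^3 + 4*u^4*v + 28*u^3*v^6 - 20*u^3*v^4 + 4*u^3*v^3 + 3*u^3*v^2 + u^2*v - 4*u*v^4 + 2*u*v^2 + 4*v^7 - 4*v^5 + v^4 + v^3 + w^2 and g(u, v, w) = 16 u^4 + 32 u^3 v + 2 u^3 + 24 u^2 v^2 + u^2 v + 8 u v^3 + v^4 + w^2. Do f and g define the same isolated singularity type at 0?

Yes.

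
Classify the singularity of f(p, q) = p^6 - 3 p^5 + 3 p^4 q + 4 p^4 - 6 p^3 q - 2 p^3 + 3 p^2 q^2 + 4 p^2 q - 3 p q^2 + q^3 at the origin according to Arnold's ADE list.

D_{4}

The Hessian of f at 0 is [[0, 0], [0, 0]] with rank 0, so corank 2. A Groebner basis of the Jacobian ideal J(f) in C{p,q} is {q^3, p^2 - 3*q^2/2, p*q - 3*q^2/2}; counting standard monomials gives mu = 4. Corank 2; j^3 = -(p - q)*(2*p^2 - 2*p*q + q^2) splits into three distinct lines over C (the quadratic factor has nonzero discriminant), so D_4.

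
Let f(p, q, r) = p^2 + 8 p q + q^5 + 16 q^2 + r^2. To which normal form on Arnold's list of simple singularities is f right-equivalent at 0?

The Hessian of f at 0 has rank 2. Corank 1: A-series; mu = 4 gives A_4.

A_{4}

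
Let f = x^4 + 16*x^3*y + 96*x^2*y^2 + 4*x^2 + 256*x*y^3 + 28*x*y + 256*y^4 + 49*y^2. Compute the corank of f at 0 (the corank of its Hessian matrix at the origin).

1

The Hessian at 0 is [[8, 28], [28, 98]] of rank 1; hence corank 1.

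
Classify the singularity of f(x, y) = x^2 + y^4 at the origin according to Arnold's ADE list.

A_{3}

The Hessian of f at 0 has rank 1. Corank 1: A-series; mu = 3 gives A_3.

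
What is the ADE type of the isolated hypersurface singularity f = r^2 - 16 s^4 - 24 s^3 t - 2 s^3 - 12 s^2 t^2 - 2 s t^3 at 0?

The Hessian of f at 0 has rank 1. Corank 2; j^3 = -2*s^3 is a perfect cube, so E-series; the 4-jet and mu = 7 give E_7.

E_7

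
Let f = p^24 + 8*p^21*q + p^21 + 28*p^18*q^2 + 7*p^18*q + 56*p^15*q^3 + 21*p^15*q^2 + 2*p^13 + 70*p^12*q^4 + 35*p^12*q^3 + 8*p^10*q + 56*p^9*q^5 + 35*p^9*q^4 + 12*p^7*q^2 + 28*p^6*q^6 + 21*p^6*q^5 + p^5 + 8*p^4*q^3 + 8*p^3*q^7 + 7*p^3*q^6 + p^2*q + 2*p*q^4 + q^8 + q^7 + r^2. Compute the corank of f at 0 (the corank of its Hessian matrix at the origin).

2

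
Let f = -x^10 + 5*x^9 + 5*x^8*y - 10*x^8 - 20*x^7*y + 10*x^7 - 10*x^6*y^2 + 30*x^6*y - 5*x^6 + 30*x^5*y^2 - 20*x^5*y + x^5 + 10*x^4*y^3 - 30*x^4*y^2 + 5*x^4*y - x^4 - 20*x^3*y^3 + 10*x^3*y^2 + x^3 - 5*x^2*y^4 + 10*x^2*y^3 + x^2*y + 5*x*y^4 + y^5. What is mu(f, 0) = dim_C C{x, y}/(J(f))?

6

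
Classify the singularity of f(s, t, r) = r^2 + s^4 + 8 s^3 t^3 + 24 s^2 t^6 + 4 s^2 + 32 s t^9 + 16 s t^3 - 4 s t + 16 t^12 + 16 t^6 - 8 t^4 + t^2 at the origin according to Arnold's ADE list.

The Hessian of f at 0 is [[8, -4, 0], [-4, 2, 0], [0, 0, 2]] with rank 2, so corank 1. A Groebner basis of the Jacobian ideal J(f) in C{s,t,r} is {t^3, s - t/2, r}; counting standard monomials gives mu = 3. Corank 1: A-series; mu = 3 gives A_3.

A3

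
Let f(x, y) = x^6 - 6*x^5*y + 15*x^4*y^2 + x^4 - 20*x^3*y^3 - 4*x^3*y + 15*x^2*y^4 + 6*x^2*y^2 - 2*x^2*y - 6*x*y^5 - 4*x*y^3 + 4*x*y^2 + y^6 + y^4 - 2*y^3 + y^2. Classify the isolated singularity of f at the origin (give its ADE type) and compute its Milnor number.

Type A_5, Milnor number mu = 5.

The Hessian of f at 0 has rank 1. Corank 1: A-series; mu = 5 gives A_5.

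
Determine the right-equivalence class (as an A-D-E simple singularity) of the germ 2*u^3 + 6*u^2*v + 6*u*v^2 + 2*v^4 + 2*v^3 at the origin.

E_{6}

The Hessian of f at 0 has rank 0. Corank 2; j^3 = 2*(u + v)^3 is a perfect cube, so E-series; the 4-jet and mu = 6 give E_6.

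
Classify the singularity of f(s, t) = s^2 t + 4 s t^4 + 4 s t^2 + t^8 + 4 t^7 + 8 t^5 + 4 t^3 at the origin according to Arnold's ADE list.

D_{9}

The Hessian of f at 0 has rank 0. Corank 2; j^3 = t*(s + 2*t)^2 has shape L^2 M (L != M), so D-series; mu = 9 gives D_9.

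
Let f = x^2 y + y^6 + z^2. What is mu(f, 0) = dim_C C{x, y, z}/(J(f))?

7

The Hessian of f at 0 is [[0, 0, 0], [0, 0, 0], [0, 0, 2]] with rank 1, so corank 2. A Groebner basis of the Jacobian ideal J(f) in C{x,y,z} is {x^2/6 + y^5, x^3, x*y, z}; counting standard monomials gives mu = 7. Corank 2; j^3 = x^2*y has shape L^2 M (L != M), so D-series; mu = 7 gives D_7.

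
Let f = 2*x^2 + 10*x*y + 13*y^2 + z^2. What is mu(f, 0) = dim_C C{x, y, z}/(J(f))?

The Hessian of f at 0 has rank 3. Corank 0: nondegenerate Morse point, so A_1.

1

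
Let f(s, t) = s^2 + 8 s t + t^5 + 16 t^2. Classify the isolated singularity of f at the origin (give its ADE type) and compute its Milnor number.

Type A_4, Milnor number mu = 4.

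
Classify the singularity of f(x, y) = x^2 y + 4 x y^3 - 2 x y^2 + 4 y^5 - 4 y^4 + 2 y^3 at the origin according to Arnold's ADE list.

D4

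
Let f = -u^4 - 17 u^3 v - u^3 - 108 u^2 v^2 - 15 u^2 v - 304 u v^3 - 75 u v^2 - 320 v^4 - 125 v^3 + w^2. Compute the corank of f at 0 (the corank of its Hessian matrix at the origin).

Hessian at 0 has rank 1.

2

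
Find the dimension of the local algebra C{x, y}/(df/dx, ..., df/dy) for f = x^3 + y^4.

6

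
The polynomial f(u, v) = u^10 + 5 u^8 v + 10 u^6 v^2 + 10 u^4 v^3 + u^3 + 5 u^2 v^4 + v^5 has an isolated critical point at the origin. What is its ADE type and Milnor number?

Type E_{8}, Milnor number mu = 8.

The Hessian of f at 0 has rank 0. Corank 2; j^3 = u^3 is a perfect cube, so E-series; the 5-jet and mu = 8 give E_8.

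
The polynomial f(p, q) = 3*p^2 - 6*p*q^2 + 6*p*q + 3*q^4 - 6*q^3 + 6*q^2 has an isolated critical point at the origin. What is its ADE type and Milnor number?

Type A_{1}, Milnor number mu = 1.

The Hessian of f at 0 has rank 2. Corank 0: nondegenerate Morse point, so A_1.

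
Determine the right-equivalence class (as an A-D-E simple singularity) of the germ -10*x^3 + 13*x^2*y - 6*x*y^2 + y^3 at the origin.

The Hessian of f at 0 is [[0, 0], [0, 0]] with rank 0, so corank 2. A Groebner basis of the Jacobian ideal J(f) in C{x,y} is {y^3, x^2 - 3*y^2/11, x*y - 6*y^2/11}; counting standard monomials gives mu = 4. Corank 2; j^3 = -(2*x - y)*(5*x^2 - 4*x*y + y^2) splits into three distinct lines over C (the quadratic factor has nonzero discriminant), so D_4.

D_{4}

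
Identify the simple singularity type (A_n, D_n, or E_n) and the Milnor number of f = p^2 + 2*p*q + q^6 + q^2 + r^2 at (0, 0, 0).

Type A5, Milnor number mu = 5.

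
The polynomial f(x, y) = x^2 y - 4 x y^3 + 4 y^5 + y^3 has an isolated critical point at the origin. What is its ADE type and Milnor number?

Type D_{4}, Milnor number mu = 4.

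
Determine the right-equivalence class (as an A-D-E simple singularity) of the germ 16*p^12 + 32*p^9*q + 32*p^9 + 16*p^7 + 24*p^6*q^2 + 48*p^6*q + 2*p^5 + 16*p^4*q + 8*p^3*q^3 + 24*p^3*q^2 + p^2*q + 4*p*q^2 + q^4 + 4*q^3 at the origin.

D5

The Hessian of f at 0 has rank 0. Corank 2; j^3 = q*(p + 2*q)^2 has shape L^2 M (L != M), so D-series; mu = 5 gives D_5.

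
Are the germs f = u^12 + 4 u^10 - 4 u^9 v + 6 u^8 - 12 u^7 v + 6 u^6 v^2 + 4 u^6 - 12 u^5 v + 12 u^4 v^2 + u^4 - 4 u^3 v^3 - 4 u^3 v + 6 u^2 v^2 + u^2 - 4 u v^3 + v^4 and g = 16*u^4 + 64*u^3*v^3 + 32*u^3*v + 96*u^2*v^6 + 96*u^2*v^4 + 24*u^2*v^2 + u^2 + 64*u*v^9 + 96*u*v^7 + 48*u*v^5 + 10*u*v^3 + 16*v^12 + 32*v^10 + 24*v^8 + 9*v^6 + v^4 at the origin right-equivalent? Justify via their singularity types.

Yes.

The Hessian of f at 0 has rank 1. Corank 1: A-series; mu = 3 gives A_3. The Hessian of g at 0 has rank 1. Corank 1: A-series; mu = 3 gives A_3. Both have type A_3, hence right-equivalent.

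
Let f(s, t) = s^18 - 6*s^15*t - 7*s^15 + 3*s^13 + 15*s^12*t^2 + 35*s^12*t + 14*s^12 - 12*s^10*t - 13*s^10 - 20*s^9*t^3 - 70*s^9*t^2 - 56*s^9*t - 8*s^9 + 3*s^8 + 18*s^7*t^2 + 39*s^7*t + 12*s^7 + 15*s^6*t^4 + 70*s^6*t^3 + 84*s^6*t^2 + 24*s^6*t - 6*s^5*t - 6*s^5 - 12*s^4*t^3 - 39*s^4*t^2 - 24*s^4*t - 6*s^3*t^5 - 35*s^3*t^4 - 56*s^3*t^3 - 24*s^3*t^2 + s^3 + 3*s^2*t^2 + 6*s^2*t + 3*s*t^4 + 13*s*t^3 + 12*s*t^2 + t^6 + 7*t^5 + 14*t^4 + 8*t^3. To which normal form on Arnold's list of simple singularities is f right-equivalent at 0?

The Hessian of f at 0 is [[0, 0], [0, 0]] with rank 0, so corank 2. A Groebner basis of the Jacobian ideal J(f) in C{s,t} is {-s^2 - 4*s*t + t^4 - t^3/3 - 4*t^2, s^3 + 10*s^2 + 40*s*t + 34*t^3/3 + 40*t^2, s^2*t - 11*s^2/3 - 44*s*t/3 - 47*t^3/9 - 44*t^2/3, s^2 + s*t^2 + 4*s*t + 7*t^3/3 + 4*t^2}; counting standard monomials gives mu = 7. Corank 2; j^3 = (s + 2*t)^3 is a perfect cube, so E-series; the 4-jet and mu = 7 give E_7.

E7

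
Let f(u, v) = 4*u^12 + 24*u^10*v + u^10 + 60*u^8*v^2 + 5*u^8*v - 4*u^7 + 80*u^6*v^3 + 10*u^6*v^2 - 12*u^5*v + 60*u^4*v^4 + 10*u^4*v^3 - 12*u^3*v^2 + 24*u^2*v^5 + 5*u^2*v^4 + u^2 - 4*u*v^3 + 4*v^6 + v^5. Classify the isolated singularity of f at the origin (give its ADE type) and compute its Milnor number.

Type A_{4}, Milnor number mu = 4.

The Hessian of f at 0 is [[2, 0], [0, 0]] with rank 1, so corank 1. A Groebner basis of the Jacobian ideal J(f) in C{u,v} is {-u/2 + v^3, u^2, u*v}; counting standard monomials gives mu = 4. Corank 1: A-series; mu = 4 gives A_4.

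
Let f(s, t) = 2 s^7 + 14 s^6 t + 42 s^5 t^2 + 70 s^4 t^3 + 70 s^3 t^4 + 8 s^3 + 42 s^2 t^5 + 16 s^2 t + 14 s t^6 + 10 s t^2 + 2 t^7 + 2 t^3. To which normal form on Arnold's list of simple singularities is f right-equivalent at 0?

D8

The Hessian of f at 0 has rank 0. Corank 2; j^3 = 2*(s + t)*(2*s + t)^2 has shape L^2 M (L != M), so D-series; mu = 8 gives D_8.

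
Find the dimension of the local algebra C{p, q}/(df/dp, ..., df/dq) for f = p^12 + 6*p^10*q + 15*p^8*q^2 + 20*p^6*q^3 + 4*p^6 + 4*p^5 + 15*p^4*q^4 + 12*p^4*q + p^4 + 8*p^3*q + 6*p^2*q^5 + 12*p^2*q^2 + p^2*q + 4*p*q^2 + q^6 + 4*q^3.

7

The Hessian of f at 0 has rank 0. Corank 2; j^3 = q*(p + 2*q)^2 has shape L^2 M (L != M), so D-series; mu = 7 gives D_7.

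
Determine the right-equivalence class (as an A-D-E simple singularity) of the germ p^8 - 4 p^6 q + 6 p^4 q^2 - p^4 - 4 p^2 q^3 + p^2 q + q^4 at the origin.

The Hessian of f at 0 has rank 0. Corank 2; j^3 = p^2*q has shape L^2 M (L != M), so D-series; mu = 5 gives D_5.

D_{5}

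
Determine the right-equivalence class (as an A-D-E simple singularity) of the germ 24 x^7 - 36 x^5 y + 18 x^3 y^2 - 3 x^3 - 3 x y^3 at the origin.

E7

The Hessian of f at 0 is [[0, 0], [0, 0]] with rank 0, so corank 2. A Groebner basis of the Jacobian ideal J(f) in C{x,y} is {x^3, x*y^2, 3*x^2 + y^3}; counting standard monomials gives mu = 7. Corank 2; j^3 = -3*x^3 is a perfect cube, so E-series; the 4-jet and mu = 7 give E_7.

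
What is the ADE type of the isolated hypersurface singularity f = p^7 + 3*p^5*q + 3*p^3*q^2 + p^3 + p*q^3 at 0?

The Hessian of f at 0 is [[0, 0], [0, 0]] with rank 0, so corank 2. A Groebner basis of the Jacobian ideal J(f) in C{p,q} is {p^3, p*q^2, 3*p^2 + q^3}; counting standard monomials gives mu = 7. Corank 2; j^3 = p^3 is a perfect cube, so E-series; the 4-jet and mu = 7 give E_7.

E_{7}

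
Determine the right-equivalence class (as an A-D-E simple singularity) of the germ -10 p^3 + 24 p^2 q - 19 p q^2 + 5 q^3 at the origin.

D4

The Hessian of f at 0 is [[0, 0], [0, 0]] with rank 0, so corank 2. A Groebner basis of the Jacobian ideal J(f) in C{p,q} is {q^3, p^2 - q^2/6, p*q - q^2/2}; counting standard monomials gives mu = 4. Corank 2; j^3 = -(p - q)*(10*p^2 - 14*p*q + 5*q^2) splits into three distinct lines over C (the quadratic factor has nonzero discriminant), so D_4.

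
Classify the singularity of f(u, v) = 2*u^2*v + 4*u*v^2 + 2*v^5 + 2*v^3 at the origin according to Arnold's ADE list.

D_6

The Hessian of f at 0 has rank 0. Corank 2; j^3 = 2*v*(u + v)^2 has shape L^2 M (L != M), so D-series; mu = 6 gives D_6.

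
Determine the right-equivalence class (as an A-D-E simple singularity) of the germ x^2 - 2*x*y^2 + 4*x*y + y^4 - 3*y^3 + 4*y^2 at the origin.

A_2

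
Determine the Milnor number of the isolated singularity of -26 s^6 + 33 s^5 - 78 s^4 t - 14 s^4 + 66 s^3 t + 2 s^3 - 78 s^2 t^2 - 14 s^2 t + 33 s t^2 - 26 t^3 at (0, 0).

4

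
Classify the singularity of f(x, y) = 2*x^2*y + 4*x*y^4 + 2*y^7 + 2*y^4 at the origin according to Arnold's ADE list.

D5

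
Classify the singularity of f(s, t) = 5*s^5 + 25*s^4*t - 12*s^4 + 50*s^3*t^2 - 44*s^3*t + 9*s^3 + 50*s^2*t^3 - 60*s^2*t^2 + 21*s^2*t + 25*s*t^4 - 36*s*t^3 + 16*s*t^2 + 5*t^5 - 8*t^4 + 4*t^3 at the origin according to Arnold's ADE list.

D_6

The Hessian of f at 0 has rank 0. Corank 2; j^3 = (s + t)*(3*s + 2*t)^2 has shape L^2 M (L != M), so D-series; mu = 6 gives D_6.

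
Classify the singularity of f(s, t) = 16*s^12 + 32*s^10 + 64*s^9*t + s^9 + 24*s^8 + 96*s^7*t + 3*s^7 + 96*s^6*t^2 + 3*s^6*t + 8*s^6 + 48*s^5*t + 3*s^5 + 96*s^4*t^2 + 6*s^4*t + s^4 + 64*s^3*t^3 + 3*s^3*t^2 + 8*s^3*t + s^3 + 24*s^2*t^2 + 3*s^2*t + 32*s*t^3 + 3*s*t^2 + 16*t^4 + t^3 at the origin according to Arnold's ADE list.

The Hessian of f at 0 has rank 0. Corank 2; j^3 = (s + t)^3 is a perfect cube, so E-series; the 4-jet and mu = 6 give E_6.

E_6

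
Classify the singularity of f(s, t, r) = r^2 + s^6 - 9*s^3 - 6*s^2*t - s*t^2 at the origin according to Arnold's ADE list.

D_{7}

The Hessian of f at 0 is [[0, 0, 0], [0, 0, 0], [0, 0, 2]] with rank 1, so corank 2. A Groebner basis of the Jacobian ideal J(f) in C{s,t,r} is {243*s*t/2 + t^5 + 81*t^2/2, s*t^2 + t^3/3, s^2 + s*t/3, r}; counting standard monomials gives mu = 7. Corank 2; j^3 = -s*(3*s + t)^2 has shape L^2 M (L != M), so D-series; mu = 7 gives D_7.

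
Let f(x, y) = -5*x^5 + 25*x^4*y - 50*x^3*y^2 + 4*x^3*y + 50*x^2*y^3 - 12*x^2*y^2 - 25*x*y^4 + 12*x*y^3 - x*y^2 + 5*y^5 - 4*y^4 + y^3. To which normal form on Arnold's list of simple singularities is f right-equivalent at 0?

D_6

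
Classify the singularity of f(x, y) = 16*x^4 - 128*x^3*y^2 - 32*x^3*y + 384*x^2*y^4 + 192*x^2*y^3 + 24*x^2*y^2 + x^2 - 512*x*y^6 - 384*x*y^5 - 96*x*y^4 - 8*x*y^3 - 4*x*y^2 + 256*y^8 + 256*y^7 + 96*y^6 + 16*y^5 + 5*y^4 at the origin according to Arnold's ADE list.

A_3

The Hessian of f at 0 is [[2, 0], [0, 0]] with rank 1, so corank 1. A Groebner basis of the Jacobian ideal J(f) in C{x,y} is {x^2, x*y, -x/2 + y^2}; counting standard monomials gives mu = 3. Corank 1: A-series; mu = 3 gives A_3.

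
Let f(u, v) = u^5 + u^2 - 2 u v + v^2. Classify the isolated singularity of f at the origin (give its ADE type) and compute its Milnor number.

The Hessian of f at 0 has rank 1. Corank 1: A-series; mu = 4 gives A_4.

Type A_{4}, Milnor number mu = 4.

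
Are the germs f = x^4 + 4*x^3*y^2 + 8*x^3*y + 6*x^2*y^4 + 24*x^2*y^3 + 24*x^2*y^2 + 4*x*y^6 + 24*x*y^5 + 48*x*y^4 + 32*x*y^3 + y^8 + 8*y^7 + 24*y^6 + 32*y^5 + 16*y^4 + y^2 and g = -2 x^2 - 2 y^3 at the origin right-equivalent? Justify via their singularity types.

No.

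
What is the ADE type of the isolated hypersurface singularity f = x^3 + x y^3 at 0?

E_{7}

The Hessian of f at 0 is [[0, 0], [0, 0]] with rank 0, so corank 2. A Groebner basis of the Jacobian ideal J(f) in C{x,y} is {x^3, x*y^2, 3*x^2 + y^3}; counting standard monomials gives mu = 7. Corank 2; j^3 = x^3 is a perfect cube, so E-series; the 4-jet and mu = 7 give E_7.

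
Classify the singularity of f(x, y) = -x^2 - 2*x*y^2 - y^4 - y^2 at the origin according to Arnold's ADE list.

The Hessian of f at 0 has rank 2. Corank 0: nondegenerate Morse point, so A_1.

A_1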